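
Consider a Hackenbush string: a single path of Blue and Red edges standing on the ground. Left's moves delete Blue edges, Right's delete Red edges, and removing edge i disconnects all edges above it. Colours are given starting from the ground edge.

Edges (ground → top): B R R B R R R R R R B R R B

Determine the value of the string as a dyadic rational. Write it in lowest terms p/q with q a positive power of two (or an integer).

2067/8192

G(B) = { 0 | none } — 1
G(BR) = { 0 | 1 } — 1/2
G(BRR) = { 0 | 1/2; 1 } — 1/4
G(BRRB) = { 0; 1/4 | 1/2; 1 } — 3/8
G(BRRBR) = { 0; 1/4 | 3/8; 1/2; 1 } — 5/16
G(BRRBRR) = { 0; 1/4 | 5/16; 3/8; 1/2; 1 } — 9/32
G(BRRBRRR) = { 0; 1/4 | 9/32; 5/16; 3/8; 1/2; 1 } — 17/64
G(BRRBRRRR) = { 0; 1/4 | 17/64; 9/32; 5/16; 3/8; 1/2; 1 } — 33/128
G(BRRBRRRRR) = { 0; 1/4 | 33/128; 17/64; 9/32; 5/16; 3/8; 1/2; 1 } — 65/256
G(BRRBRRRRRR) = { 0; 1/4 | 65/256; 33/128; 17/64; 9/32; 5/16; 3/8; 1/2; 1 } — 129/512
G(BRRBRRRRRRB) = { 0; 1/4; 129/512 | 65/256; 33/128; 17/64; 9/32; 5/16; 3/8; 1/2; 1 } — 259/1024
G(BRRBRRRRRRBR) = { 0; 1/4; 129/512 | 259/1024; 65/256; 33/128; 17/64; 9/32; 5/16; 3/8; 1/2; 1 } — 517/2048
G(BRRBRRRRRRBRR) = { 0; 1/4; 129/512 | 517/2048; 259/1024; 65/256; 33/128; 17/64; 9/32; 5/16; 3/8; 1/2; 1 } — 1033/4096
G(BRRBRRRRRRBRRB) = { 0; 1/4; 129/512; 1033/4096 | 517/2048; 259/1024; 65/256; 33/128; 17/64; 9/32; 5/16; 3/8; 1/2; 1 } — 2067/8192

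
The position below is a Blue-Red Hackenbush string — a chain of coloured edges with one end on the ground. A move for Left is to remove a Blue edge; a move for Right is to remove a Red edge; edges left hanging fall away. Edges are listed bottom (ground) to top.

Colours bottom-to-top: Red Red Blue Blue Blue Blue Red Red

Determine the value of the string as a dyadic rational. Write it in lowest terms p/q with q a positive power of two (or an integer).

Prefix values for Red Red Blue Blue Blue Blue Red Red via {L|R} + simplicity:
g(R) = { · | 0 } = -1
g(RR) = { · | -1,0 } = -2
g(RRB) = { -2 | -1,0 } = -3/2
g(RRBB) = { -2,-3/2 | -1,0 } = -5/4
g(RRBBB) = { -2,-3/2,-5/4 | -1,0 } = -9/8
g(RRBBBB) = { -2,-3/2,-5/4,-9/8 | -1,0 } = -17/16
g(RRBBBBR) = { -2,-3/2,-5/4,-9/8 | -17/16,-1,0 } = -35/32
g(RRBBBBRR) = { -2,-3/2,-5/4,-9/8 | -35/32,-17/16,-1,0 } = -71/64

-71/64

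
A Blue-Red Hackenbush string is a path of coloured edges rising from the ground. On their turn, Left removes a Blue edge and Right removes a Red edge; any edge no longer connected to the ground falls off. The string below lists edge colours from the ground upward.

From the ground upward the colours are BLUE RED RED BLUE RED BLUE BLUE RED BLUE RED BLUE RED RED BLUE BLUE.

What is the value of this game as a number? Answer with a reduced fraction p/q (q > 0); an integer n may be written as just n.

edge 1 of 15 (BLUE): { 0 | none } gives 1
edge 2 of 15 (RED): { 0 | 1 } gives 1/2
edge 3 of 15 (RED): { 0 | 1/2, 1 } gives 1/4
edge 4 of 15 (BLUE): { 0, 1/4 | 1/2, 1 } gives 3/8
edge 5 of 15 (RED): { 0, 1/4 | 3/8, 1/2, 1 } gives 5/16
edge 6 of 15 (BLUE): { 0, 1/4, 5/16 | 3/8, 1/2, 1 } gives 11/32
edge 7 of 15 (BLUE): { 0, 1/4, 5/16, 11/32 | 3/8, 1/2, 1 } gives 23/64
edge 8 of 15 (RED): { 0, 1/4, 5/16, 11/32 | 23/64, 3/8, 1/2, 1 } gives 45/128
edge 9 of 15 (BLUE): { 0, 1/4, 5/16, 11/32, 45/128 | 23/64, 3/8, 1/2, 1 } gives 91/256
edge 10 of 15 (RED): { 0, 1/4, 5/16, 11/32, 45/128 | 91/256, 23/64, 3/8, 1/2, 1 } gives 181/512
edge 11 of 15 (BLUE): { 0, 1/4, 5/16, 11/32, 45/128, 181/512 | 91/256, 23/64, 3/8, 1/2, 1 } gives 363/1024
edge 12 of 15 (RED): { 0, 1/4, 5/16, 11/32, 45/128, 181/512 | 363/1024, 91/256, 23/64, 3/8, 1/2, 1 } gives 725/2048
edge 13 of 15 (RED): { 0, 1/4, 5/16, 11/32, 45/128, 181/512 | 725/2048, 363/1024, 91/256, 23/64, 3/8, 1/2, 1 } gives 1449/4096
edge 14 of 15 (BLUE): { 0, 1/4, 5/16, 11/32, 45/128, 181/512, 1449/4096 | 725/2048, 363/1024, 91/256, 23/64, 3/8, 1/2, 1 } gives 2899/8192
edge 15 of 15 (BLUE): { 0, 1/4, 5/16, 11/32, 45/128, 181/512, 1449/4096, 2899/8192 | 725/2048, 363/1024, 91/256, 23/64, 3/8, 1/2, 1 } gives 5799/16384

5799/16384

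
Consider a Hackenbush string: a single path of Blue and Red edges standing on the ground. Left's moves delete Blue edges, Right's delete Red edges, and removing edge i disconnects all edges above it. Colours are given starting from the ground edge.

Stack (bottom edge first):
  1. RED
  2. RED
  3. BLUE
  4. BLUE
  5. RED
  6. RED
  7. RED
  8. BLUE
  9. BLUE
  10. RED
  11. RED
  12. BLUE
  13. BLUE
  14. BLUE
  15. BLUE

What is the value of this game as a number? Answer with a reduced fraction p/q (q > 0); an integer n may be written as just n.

Prefix values for RED RED BLUE BLUE RED RED RED BLUE BLUE RED RED BLUE BLUE BLUE BLUE via {L|R} + simplicity:
step 1: add RED to get R; options L={  } R={ 0 } gives -1
step 2: add RED to get RR; options L={  } R={ -1; 0 } gives -2
step 3: add BLUE to get RRB; options L={ -2 } R={ -1; 0 } gives -3/2
step 4: add BLUE to get RRBB; options L={ -2; -3/2 } R={ -1; 0 } gives -5/4
step 5: add RED to get RRBBR; options L={ -2; -3/2 } R={ -5/4; -1; 0 } gives -11/8
step 6: add RED to get RRBBRR; options L={ -2; -3/2 } R={ -11/8; -5/4; -1; 0 } gives -23/16
step 7: add RED to get RRBBRRR; options L={ -2; -3/2 } R={ -23/16; -11/8; -5/4; -1; 0 } gives -47/32
step 8: add BLUE to get RRBBRRRB; options L={ -2; -3/2; -47/32 } R={ -23/16; -11/8; -5/4; -1; 0 } gives -93/64
step 9: add BLUE to get RRBBRRRBB; options L={ -2; -3/2; -47/32; -93/64 } R={ -23/16; -11/8; -5/4; -1; 0 } gives -185/128
step 10: add RED to get RRBBRRRBBR; options L={ -2; -3/2; -47/32; -93/64 } R={ -185/128; -23/16; -11/8; -5/4; -1; 0 } gives -371/256
step 11: add RED to get RRBBRRRBBRR; options L={ -2; -3/2; -47/32; -93/64 } R={ -371/256; -185/128; -23/16; -11/8; -5/4; -1; 0 } gives -743/512
step 12: add BLUE to get RRBBRRRBBRRB; options L={ -2; -3/2; -47/32; -93/64; -743/512 } R={ -371/256; -185/128; -23/16; -11/8; -5/4; -1; 0 } gives -1485/1024
step 13: add BLUE to get RRBBRRRBBRRBB; options L={ -2; -3/2; -47/32; -93/64; -743/512; -1485/1024 } R={ -371/256; -185/128; -23/16; -11/8; -5/4; -1; 0 } gives -2969/2048
step 14: add BLUE to get RRBBRRRBBRRBBB; options L={ -2; -3/2; -47/32; -93/64; -743/512; -1485/1024; -2969/2048 } R={ -371/256; -185/128; -23/16; -11/8; -5/4; -1; 0 } gives -5937/4096
step 15: add BLUE to get RRBBRRRBBRRBBBB; options L={ -2; -3/2; -47/32; -93/64; -743/512; -1485/1024; -2969/2048; -5937/4096 } R={ -371/256; -185/128; -23/16; -11/8; -5/4; -1; 0 } gives -11873/8192

-11873/8192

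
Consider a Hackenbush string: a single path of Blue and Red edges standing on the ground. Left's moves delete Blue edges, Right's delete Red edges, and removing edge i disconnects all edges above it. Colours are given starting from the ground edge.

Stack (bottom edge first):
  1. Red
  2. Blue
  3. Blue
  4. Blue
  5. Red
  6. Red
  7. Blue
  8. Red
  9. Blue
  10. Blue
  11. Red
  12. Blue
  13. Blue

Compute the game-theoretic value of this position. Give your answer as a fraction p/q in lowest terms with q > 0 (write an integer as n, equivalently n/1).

-841/4096

Recurse on prefixes of the 13-edge string Red Blue Blue Blue Red Red Blue Red Blue Blue Red Blue Blue:
G_1 [R]  L=[(no moves)]  R=[0]  = -1
G_2 [RB]  L=[-1]  R=[0]  = -1/2
G_3 [RBB]  L=[-1 -1/2]  R=[0]  = -1/4
G_4 [RBBB]  L=[-1 -1/2 -1/4]  R=[0]  = -1/8
G_5 [RBBBR]  L=[-1 -1/2 -1/4]  R=[-1/8 0]  = -3/16
G_6 [RBBBRR]  L=[-1 -1/2 -1/4]  R=[-3/16 -1/8 0]  = -7/32
G_7 [RBBBRRB]  L=[-1 -1/2 -1/4 -7/32]  R=[-3/16 -1/8 0]  = -13/64
G_8 [RBBBRRBR]  L=[-1 -1/2 -1/4 -7/32]  R=[-13/64 -3/16 -1/8 0]  = -27/128
G_9 [RBBBRRBRB]  L=[-1 -1/2 -1/4 -7/32 -27/128]  R=[-13/64 -3/16 -1/8 0]  = -53/256
G_10 [RBBBRRBRBB]  L=[-1 -1/2 -1/4 -7/32 -27/128 -53/256]  R=[-13/64 -3/16 -1/8 0]  = -105/512
G_11 [RBBBRRBRBBR]  L=[-1 -1/2 -1/4 -7/32 -27/128 -53/256]  R=[-105/512 -13/64 -3/16 -1/8 0]  = -211/1024
G_12 [RBBBRRBRBBRB]  L=[-1 -1/2 -1/4 -7/32 -27/128 -53/256 -211/1024]  R=[-105/512 -13/64 -3/16 -1/8 0]  = -421/2048
G_13 [RBBBRRBRBBRBB]  L=[-1 -1/2 -1/4 -7/32 -27/128 -53/256 -211/1024 -421/2048]  R=[-105/512 -13/64 -3/16 -1/8 0]  = -841/4096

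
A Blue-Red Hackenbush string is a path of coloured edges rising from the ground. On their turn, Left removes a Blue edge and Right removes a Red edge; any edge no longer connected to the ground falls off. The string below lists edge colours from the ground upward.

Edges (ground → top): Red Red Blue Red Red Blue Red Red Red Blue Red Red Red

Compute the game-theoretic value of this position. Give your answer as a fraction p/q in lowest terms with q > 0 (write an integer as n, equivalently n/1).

edge 1 of 13 (Red): { ∅ | 0 } => -1
edge 2 of 13 (Red): { ∅ | -1; 0 } => -2
edge 3 of 13 (Blue): { -2 | -1; 0 } => -3/2
edge 4 of 13 (Red): { -2 | -3/2; -1; 0 } => -7/4
edge 5 of 13 (Red): { -2 | -7/4; -3/2; -1; 0 } => -15/8
edge 6 of 13 (Blue): { -2; -15/8 | -7/4; -3/2; -1; 0 } => -29/16
edge 7 of 13 (Red): { -2; -15/8 | -29/16; -7/4; -3/2; -1; 0 } => -59/32
edge 8 of 13 (Red): { -2; -15/8 | -59/32; -29/16; -7/4; -3/2; -1; 0 } => -119/64
edge 9 of 13 (Red): { -2; -15/8 | -119/64; -59/32; -29/16; -7/4; -3/2; -1; 0 } => -239/128
edge 10 of 13 (Blue): { -2; -15/8; -239/128 | -119/64; -59/32; -29/16; -7/4; -3/2; -1; 0 } => -477/256
edge 11 of 13 (Red): { -2; -15/8; -239/128 | -477/256; -119/64; -59/32; -29/16; -7/4; -3/2; -1; 0 } => -955/512
edge 12 of 13 (Red): { -2; -15/8; -239/128 | -955/512; -477/256; -119/64; -59/32; -29/16; -7/4; -3/2; -1; 0 } => -1911/1024
edge 13 of 13 (Red): { -2; -15/8; -239/128 | -1911/1024; -955/512; -477/256; -119/64; -59/32; -29/16; -7/4; -3/2; -1; 0 } => -3823/2048

-3823/2048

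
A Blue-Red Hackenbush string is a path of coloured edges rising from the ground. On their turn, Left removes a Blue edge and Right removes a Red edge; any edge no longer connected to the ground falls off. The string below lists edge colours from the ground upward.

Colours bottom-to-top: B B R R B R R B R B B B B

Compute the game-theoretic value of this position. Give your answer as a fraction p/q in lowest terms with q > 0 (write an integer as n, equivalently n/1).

2655/2048

Recurse on prefixes of the 13-edge string B B R R B R R B R B B B B:
v_1 [B]  L=[0]  R=[·]  — 1
v_2 [BB]  L=[0 1]  R=[·]  — 2
v_3 [BBR]  L=[0 1]  R=[2]  — 3/2
v_4 [BBRR]  L=[0 1]  R=[3/2 2]  — 5/4
v_5 [BBRRB]  L=[0 1 5/4]  R=[3/2 2]  — 11/8
v_6 [BBRRBR]  L=[0 1 5/4]  R=[11/8 3/2 2]  — 21/16
v_7 [BBRRBRR]  L=[0 1 5/4]  R=[21/16 11/8 3/2 2]  — 41/32
v_8 [BBRRBRRB]  L=[0 1 5/4 41/32]  R=[21/16 11/8 3/2 2]  — 83/64
v_9 [BBRRBRRBR]  L=[0 1 5/4 41/32]  R=[83/64 21/16 11/8 3/2 2]  — 165/128
v_10 [BBRRBRRBRB]  L=[0 1 5/4 41/32 165/128]  R=[83/64 21/16 11/8 3/2 2]  — 331/256
v_11 [BBRRBRRBRBB]  L=[0 1 5/4 41/32 165/128 331/256]  R=[83/64 21/16 11/8 3/2 2]  — 663/512
v_12 [BBRRBRRBRBBB]  L=[0 1 5/4 41/32 165/128 331/256 663/512]  R=[83/64 21/16 11/8 3/2 2]  — 1327/1024
v_13 [BBRRBRRBRBBBB]  L=[0 1 5/4 41/32 165/128 331/256 663/512 1327/1024]  R=[83/64 21/16 11/8 3/2 2]  — 2655/2048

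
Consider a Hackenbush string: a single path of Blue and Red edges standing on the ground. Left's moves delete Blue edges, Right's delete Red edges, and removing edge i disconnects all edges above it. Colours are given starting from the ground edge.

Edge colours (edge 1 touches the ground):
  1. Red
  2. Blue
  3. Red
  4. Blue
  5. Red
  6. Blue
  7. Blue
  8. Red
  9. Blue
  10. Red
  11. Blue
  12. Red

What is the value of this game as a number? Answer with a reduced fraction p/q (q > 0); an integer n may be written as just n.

Recurse on prefixes of the 12-edge string Red Blue Red Blue Red Blue Blue Red Blue Red Blue Red:
g_1 [R]  L=[∅]  R=[0]  gives -1
g_2 [RB]  L=[-1]  R=[0]  gives -1/2
g_3 [RBR]  L=[-1]  R=[-1/2, 0]  gives -3/4
g_4 [RBRB]  L=[-1, -3/4]  R=[-1/2, 0]  gives -5/8
g_5 [RBRBR]  L=[-1, -3/4]  R=[-5/8, -1/2, 0]  gives -11/16
g_6 [RBRBRB]  L=[-1, -3/4, -11/16]  R=[-5/8, -1/2, 0]  gives -21/32
g_7 [RBRBRBB]  L=[-1, -3/4, -11/16, -21/32]  R=[-5/8, -1/2, 0]  gives -41/64
g_8 [RBRBRBBR]  L=[-1, -3/4, -11/16, -21/32]  R=[-41/64, -5/8, -1/2, 0]  gives -83/128
g_9 [RBRBRBBRB]  L=[-1, -3/4, -11/16, -21/32, -83/128]  R=[-41/64, -5/8, -1/2, 0]  gives -165/256
g_10 [RBRBRBBRBR]  L=[-1, -3/4, -11/16, -21/32, -83/128]  R=[-165/256, -41/64, -5/8, -1/2, 0]  gives -331/512
g_11 [RBRBRBBRBRB]  L=[-1, -3/4, -11/16, -21/32, -83/128, -331/512]  R=[-165/256, -41/64, -5/8, -1/2, 0]  gives -661/1024
g_12 [RBRBRBBRBRBR]  L=[-1, -3/4, -11/16, -21/32, -83/128, -331/512]  R=[-661/1024, -165/256, -41/64, -5/8, -1/2, 0]  gives -1323/2048

-1323/2048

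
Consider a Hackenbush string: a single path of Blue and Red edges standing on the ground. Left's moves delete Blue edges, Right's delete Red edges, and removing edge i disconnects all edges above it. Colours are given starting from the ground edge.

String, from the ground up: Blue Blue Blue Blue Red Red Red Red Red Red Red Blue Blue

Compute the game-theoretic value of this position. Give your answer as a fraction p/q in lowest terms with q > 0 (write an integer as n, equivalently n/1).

step 1: add Blue to get B; options L={ 0 } R={ none } → 1
step 2: add Blue to get BB; options L={ 0 1 } R={ none } → 2
step 3: add Blue to get BBB; options L={ 0 1 2 } R={ none } → 3
step 4: add Blue to get BBBB; options L={ 0 1 2 3 } R={ none } → 4
step 5: add Red to get BBBBR; options L={ 0 1 2 3 } R={ 4 } → 7/2
step 6: add Red to get BBBBRR; options L={ 0 1 2 3 } R={ 7/2 4 } → 13/4
step 7: add Red to get BBBBRRR; options L={ 0 1 2 3 } R={ 13/4 7/2 4 } → 25/8
step 8: add Red to get BBBBRRRR; options L={ 0 1 2 3 } R={ 25/8 13/4 7/2 4 } → 49/16
step 9: add Red to get BBBBRRRRR; options L={ 0 1 2 3 } R={ 49/16 25/8 13/4 7/2 4 } → 97/32
step 10: add Red to get BBBBRRRRRR; options L={ 0 1 2 3 } R={ 97/32 49/16 25/8 13/4 7/2 4 } → 193/64
step 11: add Red to get BBBBRRRRRRR; options L={ 0 1 2 3 } R={ 193/64 97/32 49/16 25/8 13/4 7/2 4 } → 385/128
step 12: add Blue to get BBBBRRRRRRRB; options L={ 0 1 2 3 385/128 } R={ 193/64 97/32 49/16 25/8 13/4 7/2 4 } → 771/256
step 13: add Blue to get BBBBRRRRRRRBB; options L={ 0 1 2 3 385/128 771/256 } R={ 193/64 97/32 49/16 25/8 13/4 7/2 4 } → 1543/512

1543/512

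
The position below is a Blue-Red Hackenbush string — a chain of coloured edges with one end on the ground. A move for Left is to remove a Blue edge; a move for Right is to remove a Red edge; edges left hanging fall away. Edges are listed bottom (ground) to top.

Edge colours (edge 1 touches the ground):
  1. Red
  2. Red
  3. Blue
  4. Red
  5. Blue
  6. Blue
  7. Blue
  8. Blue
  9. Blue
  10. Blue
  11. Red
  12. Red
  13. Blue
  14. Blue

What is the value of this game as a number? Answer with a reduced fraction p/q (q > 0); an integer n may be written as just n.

1 of 14 · R · max L −∞ · min R 0 => -1
2 of 14 · RR · max L −∞ · min R -1 => -2
3 of 14 · RRB · max L -2 · min R -1 => -3/2
4 of 14 · RRBR · max L -2 · min R -3/2 => -7/4
5 of 14 · RRBRB · max L -7/4 · min R -3/2 => -13/8
6 of 14 · RRBRBB · max L -13/8 · min R -3/2 => -25/16
7 of 14 · RRBRBBB · max L -25/16 · min R -3/2 => -49/32
8 of 14 · RRBRBBBB · max L -49/32 · min R -3/2 => -97/64
9 of 14 · RRBRBBBBB · max L -97/64 · min R -3/2 => -193/128
10 of 14 · RRBRBBBBBB · max L -193/128 · min R -3/2 => -385/256
11 of 14 · RRBRBBBBBBR · max L -193/128 · min R -385/256 => -771/512
12 of 14 · RRBRBBBBBBRR · max L -193/128 · min R -771/512 => -1543/1024
13 of 14 · RRBRBBBBBBRRB · max L -1543/1024 · min R -771/512 => -3085/2048
14 of 14 · RRBRBBBBBBRRBB · max L -3085/2048 · min R -771/512 => -6169/4096

-6169/4096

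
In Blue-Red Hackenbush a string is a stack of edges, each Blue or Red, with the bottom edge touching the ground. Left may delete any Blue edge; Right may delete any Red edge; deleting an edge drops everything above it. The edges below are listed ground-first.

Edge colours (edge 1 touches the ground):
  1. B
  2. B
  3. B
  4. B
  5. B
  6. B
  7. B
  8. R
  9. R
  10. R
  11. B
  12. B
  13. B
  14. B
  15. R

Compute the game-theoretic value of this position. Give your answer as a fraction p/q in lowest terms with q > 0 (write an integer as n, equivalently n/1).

1 of 15 · B · max L 0 · min R +∞ gives 1
2 of 15 · BB · max L 1 · min R +∞ gives 2
3 of 15 · BBB · max L 2 · min R +∞ gives 3
4 of 15 · BBBB · max L 3 · min R +∞ gives 4
5 of 15 · BBBBB · max L 4 · min R +∞ gives 5
6 of 15 · BBBBBB · max L 5 · min R +∞ gives 6
7 of 15 · BBBBBBB · max L 6 · min R +∞ gives 7
8 of 15 · BBBBBBBR · max L 6 · min R 7 gives 13/2
9 of 15 · BBBBBBBRR · max L 6 · min R 13/2 gives 25/4
10 of 15 · BBBBBBBRRR · max L 6 · min R 25/4 gives 49/8
11 of 15 · BBBBBBBRRRB · max L 49/8 · min R 25/4 gives 99/16
12 of 15 · BBBBBBBRRRBB · max L 99/16 · min R 25/4 gives 199/32
13 of 15 · BBBBBBBRRRBBB · max L 199/32 · min R 25/4 gives 399/64
14 of 15 · BBBBBBBRRRBBBB · max L 399/64 · min R 25/4 gives 799/128
15 of 15 · BBBBBBBRRRBBBBR · max L 399/64 · min R 799/128 gives 1597/256

1597/256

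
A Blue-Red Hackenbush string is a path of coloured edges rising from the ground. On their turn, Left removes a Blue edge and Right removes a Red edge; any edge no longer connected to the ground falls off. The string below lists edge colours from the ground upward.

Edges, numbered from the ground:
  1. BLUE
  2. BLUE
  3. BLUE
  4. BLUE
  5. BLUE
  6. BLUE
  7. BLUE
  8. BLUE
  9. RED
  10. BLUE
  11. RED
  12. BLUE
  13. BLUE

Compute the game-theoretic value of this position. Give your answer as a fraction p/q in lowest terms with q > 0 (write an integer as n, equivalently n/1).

247/32

B: Left { 0 }, Right { (no moves) } ⇒ simplest 1
BB: Left { 0, 1 }, Right { (no moves) } ⇒ simplest 2
BBB: Left { 0, 1, 2 }, Right { (no moves) } ⇒ simplest 3
BBBB: Left { 0, 1, 2, 3 }, Right { (no moves) } ⇒ simplest 4
BBBBB: Left { 0, 1, 2, 3, 4 }, Right { (no moves) } ⇒ simplest 5
BBBBBB: Left { 0, 1, 2, 3, 4, 5 }, Right { (no moves) } ⇒ simplest 6
BBBBBBB: Left { 0, 1, 2, 3, 4, 5, 6 }, Right { (no moves) } ⇒ simplest 7
BBBBBBBB: Left { 0, 1, 2, 3, 4, 5, 6, 7 }, Right { (no moves) } ⇒ simplest 8
BBBBBBBBR: Left { 0, 1, 2, 3, 4, 5, 6, 7 }, Right { 8 } ⇒ simplest 15/2
BBBBBBBBRB: Left { 0, 1, 2, 3, 4, 5, 6, 7, 15/2 }, Right { 8 } ⇒ simplest 31/4
BBBBBBBBRBR: Left { 0, 1, 2, 3, 4, 5, 6, 7, 15/2 }, Right { 31/4, 8 } ⇒ simplest 61/8
BBBBBBBBRBRB: Left { 0, 1, 2, 3, 4, 5, 6, 7, 15/2, 61/8 }, Right { 31/4, 8 } ⇒ simplest 123/16
BBBBBBBBRBRBB: Left { 0, 1, 2, 3, 4, 5, 6, 7, 15/2, 61/8, 123/16 }, Right { 31/4, 8 } ⇒ simplest 247/32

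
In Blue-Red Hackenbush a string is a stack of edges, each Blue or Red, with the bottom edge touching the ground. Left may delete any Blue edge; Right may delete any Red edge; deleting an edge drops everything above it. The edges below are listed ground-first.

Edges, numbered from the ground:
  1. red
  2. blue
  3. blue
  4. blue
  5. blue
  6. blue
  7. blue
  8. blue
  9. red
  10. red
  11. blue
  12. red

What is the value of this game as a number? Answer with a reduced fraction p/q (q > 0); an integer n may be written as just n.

-27/2048

r: Left { · }, Right { 0 } = simplest -1
rb: Left { -1 }, Right { 0 } = simplest -1/2
rbb: Left { -1, -1/2 }, Right { 0 } = simplest -1/4
rbbb: Left { -1, -1/2, -1/4 }, Right { 0 } = simplest -1/8
rbbbb: Left { -1, -1/2, -1/4, -1/8 }, Right { 0 } = simplest -1/16
rbbbbb: Left { -1, -1/2, -1/4, -1/8, -1/16 }, Right { 0 } = simplest -1/32
rbbbbbb: Left { -1, -1/2, -1/4, -1/8, -1/16, -1/32 }, Right { 0 } = simplest -1/64
rbbbbbbb: Left { -1, -1/2, -1/4, -1/8, -1/16, -1/32, -1/64 }, Right { 0 } = simplest -1/128
rbbbbbbbr: Left { -1, -1/2, -1/4, -1/8, -1/16, -1/32, -1/64 }, Right { -1/128, 0 } = simplest -3/256
rbbbbbbbrr: Left { -1, -1/2, -1/4, -1/8, -1/16, -1/32, -1/64 }, Right { -3/256, -1/128, 0 } = simplest -7/512
rbbbbbbbrrb: Left { -1, -1/2, -1/4, -1/8, -1/16, -1/32, -1/64, -7/512 }, Right { -3/256, -1/128, 0 } = simplest -13/1024
rbbbbbbbrrbr: Left { -1, -1/2, -1/4, -1/8, -1/16, -1/32, -1/64, -7/512 }, Right { -13/1024, -3/256, -1/128, 0 } = simplest -27/2048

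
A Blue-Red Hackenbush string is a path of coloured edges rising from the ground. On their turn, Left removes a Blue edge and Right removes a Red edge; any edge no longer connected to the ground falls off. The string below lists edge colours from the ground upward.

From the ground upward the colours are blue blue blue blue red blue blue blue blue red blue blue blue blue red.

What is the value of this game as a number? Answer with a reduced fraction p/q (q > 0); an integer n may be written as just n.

8125/2048

1 of 15 · b · max L 0 · min R +∞ -> 1
2 of 15 · bb · max L 1 · min R +∞ -> 2
3 of 15 · bbb · max L 2 · min R +∞ -> 3
4 of 15 · bbbb · max L 3 · min R +∞ -> 4
5 of 15 · bbbbr · max L 3 · min R 4 -> 7/2
6 of 15 · bbbbrb · max L 7/2 · min R 4 -> 15/4
7 of 15 · bbbbrbb · max L 15/4 · min R 4 -> 31/8
8 of 15 · bbbbrbbb · max L 31/8 · min R 4 -> 63/16
9 of 15 · bbbbrbbbb · max L 63/16 · min R 4 -> 127/32
10 of 15 · bbbbrbbbbr · max L 63/16 · min R 127/32 -> 253/64
11 of 15 · bbbbrbbbbrb · max L 253/64 · min R 127/32 -> 507/128
12 of 15 · bbbbrbbbbrbb · max L 507/128 · min R 127/32 -> 1015/256
13 of 15 · bbbbrbbbbrbbb · max L 1015/256 · min R 127/32 -> 2031/512
14 of 15 · bbbbrbbbbrbbbb · max L 2031/512 · min R 127/32 -> 4063/1024
15 of 15 · bbbbrbbbbrbbbbr · max L 2031/512 · min R 4063/1024 -> 8125/2048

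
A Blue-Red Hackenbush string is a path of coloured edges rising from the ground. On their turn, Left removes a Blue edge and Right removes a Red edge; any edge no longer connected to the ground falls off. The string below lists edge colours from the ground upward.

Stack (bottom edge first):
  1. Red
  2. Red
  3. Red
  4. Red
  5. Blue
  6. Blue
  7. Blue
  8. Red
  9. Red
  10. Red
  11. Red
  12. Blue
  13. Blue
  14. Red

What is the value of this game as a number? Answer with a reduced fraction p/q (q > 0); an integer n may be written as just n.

Recurse on prefixes of the 14-edge string Red Red Red Red Blue Blue Blue Red Red Red Red Blue Blue Red:
G(R) = { none | 0 } gives -1
G(RR) = { none | -1; 0 } gives -2
G(RRR) = { none | -2; -1; 0 } gives -3
G(RRRR) = { none | -3; -2; -1; 0 } gives -4
G(RRRRB) = { -4 | -3; -2; -1; 0 } gives -7/2
G(RRRRBB) = { -4; -7/2 | -3; -2; -1; 0 } gives -13/4
G(RRRRBBB) = { -4; -7/2; -13/4 | -3; -2; -1; 0 } gives -25/8
G(RRRRBBBR) = { -4; -7/2; -13/4 | -25/8; -3; -2; -1; 0 } gives -51/16
G(RRRRBBBRR) = { -4; -7/2; -13/4 | -51/16; -25/8; -3; -2; -1; 0 } gives -103/32
G(RRRRBBBRRR) = { -4; -7/2; -13/4 | -103/32; -51/16; -25/8; -3; -2; -1; 0 } gives -207/64
G(RRRRBBBRRRR) = { -4; -7/2; -13/4 | -207/64; -103/32; -51/16; -25/8; -3; -2; -1; 0 } gives -415/128
G(RRRRBBBRRRRB) = { -4; -7/2; -13/4; -415/128 | -207/64; -103/32; -51/16; -25/8; -3; -2; -1; 0 } gives -829/256
G(RRRRBBBRRRRBB) = { -4; -7/2; -13/4; -415/128; -829/256 | -207/64; -103/32; -51/16; -25/8; -3; -2; -1; 0 } gives -1657/512
G(RRRRBBBRRRRBBR) = { -4; -7/2; -13/4; -415/128; -829/256 | -1657/512; -207/64; -103/32; -51/16; -25/8; -3; -2; -1; 0 } gives -3315/1024

-3315/1024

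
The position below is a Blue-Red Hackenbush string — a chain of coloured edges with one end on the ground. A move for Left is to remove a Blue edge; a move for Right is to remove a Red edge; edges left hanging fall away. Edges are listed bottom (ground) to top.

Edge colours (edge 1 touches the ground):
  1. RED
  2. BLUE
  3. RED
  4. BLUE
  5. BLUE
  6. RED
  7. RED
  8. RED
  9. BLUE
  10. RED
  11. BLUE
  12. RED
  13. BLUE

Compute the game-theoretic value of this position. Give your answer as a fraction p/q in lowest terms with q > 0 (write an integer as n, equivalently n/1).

v_1 [R]  L=[—]  R=[0]  — -1
v_2 [RB]  L=[-1]  R=[0]  — -1/2
v_3 [RBR]  L=[-1]  R=[-1/2; 0]  — -3/4
v_4 [RBRB]  L=[-1; -3/4]  R=[-1/2; 0]  — -5/8
v_5 [RBRBB]  L=[-1; -3/4; -5/8]  R=[-1/2; 0]  — -9/16
v_6 [RBRBBR]  L=[-1; -3/4; -5/8]  R=[-9/16; -1/2; 0]  — -19/32
v_7 [RBRBBRR]  L=[-1; -3/4; -5/8]  R=[-19/32; -9/16; -1/2; 0]  — -39/64
v_8 [RBRBBRRR]  L=[-1; -3/4; -5/8]  R=[-39/64; -19/32; -9/16; -1/2; 0]  — -79/128
v_9 [RBRBBRRRB]  L=[-1; -3/4; -5/8; -79/128]  R=[-39/64; -19/32; -9/16; -1/2; 0]  — -157/256
v_10 [RBRBBRRRBR]  L=[-1; -3/4; -5/8; -79/128]  R=[-157/256; -39/64; -19/32; -9/16; -1/2; 0]  — -315/512
v_11 [RBRBBRRRBRB]  L=[-1; -3/4; -5/8; -79/128; -315/512]  R=[-157/256; -39/64; -19/32; -9/16; -1/2; 0]  — -629/1024
v_12 [RBRBBRRRBRBR]  L=[-1; -3/4; -5/8; -79/128; -315/512]  R=[-629/1024; -157/256; -39/64; -19/32; -9/16; -1/2; 0]  — -1259/2048
v_13 [RBRBBRRRBRBRB]  L=[-1; -3/4; -5/8; -79/128; -315/512; -1259/2048]  R=[-629/1024; -157/256; -39/64; -19/32; -9/16; -1/2; 0]  — -2517/4096

-2517/4096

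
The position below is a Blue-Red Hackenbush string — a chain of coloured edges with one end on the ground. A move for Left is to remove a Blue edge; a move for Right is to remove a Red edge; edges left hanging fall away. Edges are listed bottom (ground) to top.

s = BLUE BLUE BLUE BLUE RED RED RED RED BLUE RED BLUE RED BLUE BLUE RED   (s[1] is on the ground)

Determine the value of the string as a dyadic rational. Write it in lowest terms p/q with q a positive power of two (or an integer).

v(B) = { 0 | none } so 1
v(BB) = { 0,1 | none } so 2
v(BBB) = { 0,1,2 | none } so 3
v(BBBB) = { 0,1,2,3 | none } so 4
v(BBBBR) = { 0,1,2,3 | 4 } so 7/2
v(BBBBRR) = { 0,1,2,3 | 7/2,4 } so 13/4
v(BBBBRRR) = { 0,1,2,3 | 13/4,7/2,4 } so 25/8
v(BBBBRRRR) = { 0,1,2,3 | 25/8,13/4,7/2,4 } so 49/16
v(BBBBRRRRB) = { 0,1,2,3,49/16 | 25/8,13/4,7/2,4 } so 99/32
v(BBBBRRRRBR) = { 0,1,2,3,49/16 | 99/32,25/8,13/4,7/2,4 } so 197/64
v(BBBBRRRRBRB) = { 0,1,2,3,49/16,197/64 | 99/32,25/8,13/4,7/2,4 } so 395/128
v(BBBBRRRRBRBR) = { 0,1,2,3,49/16,197/64 | 395/128,99/32,25/8,13/4,7/2,4 } so 789/256
v(BBBBRRRRBRBRB) = { 0,1,2,3,49/16,197/64,789/256 | 395/128,99/32,25/8,13/4,7/2,4 } so 1579/512
v(BBBBRRRRBRBRBB) = { 0,1,2,3,49/16,197/64,789/256,1579/512 | 395/128,99/32,25/8,13/4,7/2,4 } so 3159/1024
v(BBBBRRRRBRBRBBR) = { 0,1,2,3,49/16,197/64,789/256,1579/512 | 3159/1024,395/128,99/32,25/8,13/4,7/2,4 } so 6317/2048

6317/2048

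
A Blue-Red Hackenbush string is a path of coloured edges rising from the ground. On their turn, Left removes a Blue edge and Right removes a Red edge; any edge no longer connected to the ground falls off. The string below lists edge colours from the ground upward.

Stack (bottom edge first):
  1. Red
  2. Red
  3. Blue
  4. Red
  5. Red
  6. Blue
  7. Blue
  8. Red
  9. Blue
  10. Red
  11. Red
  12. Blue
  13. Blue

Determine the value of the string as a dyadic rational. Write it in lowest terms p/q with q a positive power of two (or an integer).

step 1: add Red to get R; options L={ · } R={ 0 } — -1
step 2: add Red to get RR; options L={ · } R={ -1 0 } — -2
step 3: add Blue to get RRB; options L={ -2 } R={ -1 0 } — -3/2
step 4: add Red to get RRBR; options L={ -2 } R={ -3/2 -1 0 } — -7/4
step 5: add Red to get RRBRR; options L={ -2 } R={ -7/4 -3/2 -1 0 } — -15/8
step 6: add Blue to get RRBRRB; options L={ -2 -15/8 } R={ -7/4 -3/2 -1 0 } — -29/16
step 7: add Blue to get RRBRRBB; options L={ -2 -15/8 -29/16 } R={ -7/4 -3/2 -1 0 } — -57/32
step 8: add Red to get RRBRRBBR; options L={ -2 -15/8 -29/16 } R={ -57/32 -7/4 -3/2 -1 0 } — -115/64
step 9: add Blue to get RRBRRBBRB; options L={ -2 -15/8 -29/16 -115/64 } R={ -57/32 -7/4 -3/2 -1 0 } — -229/128
step 10: add Red to get RRBRRBBRBR; options L={ -2 -15/8 -29/16 -115/64 } R={ -229/128 -57/32 -7/4 -3/2 -1 0 } — -459/256
step 11: add Red to get RRBRRBBRBRR; options L={ -2 -15/8 -29/16 -115/64 } R={ -459/256 -229/128 -57/32 -7/4 -3/2 -1 0 } — -919/512
step 12: add Blue to get RRBRRBBRBRRB; options L={ -2 -15/8 -29/16 -115/64 -919/512 } R={ -459/256 -229/128 -57/32 -7/4 -3/2 -1 0 } — -1837/1024
step 13: add Blue to get RRBRRBBRBRRBB; options L={ -2 -15/8 -29/16 -115/64 -919/512 -1837/1024 } R={ -459/256 -229/128 -57/32 -7/4 -3/2 -1 0 } — -3673/2048

-3673/2048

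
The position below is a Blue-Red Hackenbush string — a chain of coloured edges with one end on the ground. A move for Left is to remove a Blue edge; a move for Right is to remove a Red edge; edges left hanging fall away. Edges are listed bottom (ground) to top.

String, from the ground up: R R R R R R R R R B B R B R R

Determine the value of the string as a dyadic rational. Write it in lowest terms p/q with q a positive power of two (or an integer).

-535/64

Prefix values for R R R R R R R R R B B R B R R via {L|R} + simplicity:
step 1: add R to get R; options L={ · } R={ 0 } so -1
step 2: add R to get RR; options L={ · } R={ -1; 0 } so -2
step 3: add R to get RRR; options L={ · } R={ -2; -1; 0 } so -3
step 4: add R to get RRRR; options L={ · } R={ -3; -2; -1; 0 } so -4
step 5: add R to get RRRRR; options L={ · } R={ -4; -3; -2; -1; 0 } so -5
step 6: add R to get RRRRRR; options L={ · } R={ -5; -4; -3; -2; -1; 0 } so -6
step 7: add R to get RRRRRRR; options L={ · } R={ -6; -5; -4; -3; -2; -1; 0 } so -7
step 8: add R to get RRRRRRRR; options L={ · } R={ -7; -6; -5; -4; -3; -2; -1; 0 } so -8
step 9: add R to get RRRRRRRRR; options L={ · } R={ -8; -7; -6; -5; -4; -3; -2; -1; 0 } so -9
step 10: add B to get RRRRRRRRRB; options L={ -9 } R={ -8; -7; -6; -5; -4; -3; -2; -1; 0 } so -17/2
step 11: add B to get RRRRRRRRRBB; options L={ -9; -17/2 } R={ -8; -7; -6; -5; -4; -3; -2; -1; 0 } so -33/4
step 12: add R to get RRRRRRRRRBBR; options L={ -9; -17/2 } R={ -33/4; -8; -7; -6; -5; -4; -3; -2; -1; 0 } so -67/8
step 13: add B to get RRRRRRRRRBBRB; options L={ -9; -17/2; -67/8 } R={ -33/4; -8; -7; -6; -5; -4; -3; -2; -1; 0 } so -133/16
step 14: add R to get RRRRRRRRRBBRBR; options L={ -9; -17/2; -67/8 } R={ -133/16; -33/4; -8; -7; -6; -5; -4; -3; -2; -1; 0 } so -267/32
step 15: add R to get RRRRRRRRRBBRBRR; options L={ -9; -17/2; -67/8 } R={ -267/32; -133/16; -33/4; -8; -7; -6; -5; -4; -3; -2; -1; 0 } so -535/64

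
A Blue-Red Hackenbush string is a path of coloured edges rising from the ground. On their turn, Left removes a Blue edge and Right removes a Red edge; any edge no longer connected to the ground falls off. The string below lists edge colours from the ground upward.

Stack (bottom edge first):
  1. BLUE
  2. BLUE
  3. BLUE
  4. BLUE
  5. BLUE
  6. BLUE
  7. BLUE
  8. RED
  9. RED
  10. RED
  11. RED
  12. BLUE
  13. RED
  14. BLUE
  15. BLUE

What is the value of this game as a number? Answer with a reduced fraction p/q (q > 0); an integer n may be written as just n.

Recurse on prefixes of the 15-edge string BLUE BLUE BLUE BLUE BLUE BLUE BLUE RED RED RED RED BLUE RED BLUE BLUE:
edge 1 of 15 (BLUE): { 0 | ∅ } -> 1
edge 2 of 15 (BLUE): { 0,1 | ∅ } -> 2
edge 3 of 15 (BLUE): { 0,1,2 | ∅ } -> 3
edge 4 of 15 (BLUE): { 0,1,2,3 | ∅ } -> 4
edge 5 of 15 (BLUE): { 0,1,2,3,4 | ∅ } -> 5
edge 6 of 15 (BLUE): { 0,1,2,3,4,5 | ∅ } -> 6
edge 7 of 15 (BLUE): { 0,1,2,3,4,5,6 | ∅ } -> 7
edge 8 of 15 (RED): { 0,1,2,3,4,5,6 | 7 } -> 13/2
edge 9 of 15 (RED): { 0,1,2,3,4,5,6 | 13/2,7 } -> 25/4
edge 10 of 15 (RED): { 0,1,2,3,4,5,6 | 25/4,13/2,7 } -> 49/8
edge 11 of 15 (RED): { 0,1,2,3,4,5,6 | 49/8,25/4,13/2,7 } -> 97/16
edge 12 of 15 (BLUE): { 0,1,2,3,4,5,6,97/16 | 49/8,25/4,13/2,7 } -> 195/32
edge 13 of 15 (RED): { 0,1,2,3,4,5,6,97/16 | 195/32,49/8,25/4,13/2,7 } -> 389/64
edge 14 of 15 (BLUE): { 0,1,2,3,4,5,6,97/16,389/64 | 195/32,49/8,25/4,13/2,7 } -> 779/128
edge 15 of 15 (BLUE): { 0,1,2,3,4,5,6,97/16,389/64,779/128 | 195/32,49/8,25/4,13/2,7 } -> 1559/256

1559/256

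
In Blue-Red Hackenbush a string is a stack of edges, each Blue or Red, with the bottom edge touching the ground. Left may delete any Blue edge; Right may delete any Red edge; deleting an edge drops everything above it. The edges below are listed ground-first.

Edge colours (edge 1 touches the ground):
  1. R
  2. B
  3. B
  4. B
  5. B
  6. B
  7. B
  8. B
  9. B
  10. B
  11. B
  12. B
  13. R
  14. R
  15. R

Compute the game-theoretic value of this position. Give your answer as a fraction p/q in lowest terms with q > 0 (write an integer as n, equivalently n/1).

step 1: add R to get R; options L={ none } R={ 0 } -> -1
step 2: add B to get RB; options L={ -1 } R={ 0 } -> -1/2
step 3: add B to get RBB; options L={ -1,-1/2 } R={ 0 } -> -1/4
step 4: add B to get RBBB; options L={ -1,-1/2,-1/4 } R={ 0 } -> -1/8
step 5: add B to get RBBBB; options L={ -1,-1/2,-1/4,-1/8 } R={ 0 } -> -1/16
step 6: add B to get RBBBBB; options L={ -1,-1/2,-1/4,-1/8,-1/16 } R={ 0 } -> -1/32
step 7: add B to get RBBBBBB; options L={ -1,-1/2,-1/4,-1/8,-1/16,-1/32 } R={ 0 } -> -1/64
step 8: add B to get RBBBBBBB; options L={ -1,-1/2,-1/4,-1/8,-1/16,-1/32,-1/64 } R={ 0 } -> -1/128
step 9: add B to get RBBBBBBBB; options L={ -1,-1/2,-1/4,-1/8,-1/16,-1/32,-1/64,-1/128 } R={ 0 } -> -1/256
step 10: add B to get RBBBBBBBBB; options L={ -1,-1/2,-1/4,-1/8,-1/16,-1/32,-1/64,-1/128,-1/256 } R={ 0 } -> -1/512
step 11: add B to get RBBBBBBBBBB; options L={ -1,-1/2,-1/4,-1/8,-1/16,-1/32,-1/64,-1/128,-1/256,-1/512 } R={ 0 } -> -1/1024
step 12: add B to get RBBBBBBBBBBB; options L={ -1,-1/2,-1/4,-1/8,-1/16,-1/32,-1/64,-1/128,-1/256,-1/512,-1/1024 } R={ 0 } -> -1/2048
step 13: add R to get RBBBBBBBBBBBR; options L={ -1,-1/2,-1/4,-1/8,-1/16,-1/32,-1/64,-1/128,-1/256,-1/512,-1/1024 } R={ -1/2048,0 } -> -3/4096
step 14: add R to get RBBBBBBBBBBBRR; options L={ -1,-1/2,-1/4,-1/8,-1/16,-1/32,-1/64,-1/128,-1/256,-1/512,-1/1024 } R={ -3/4096,-1/2048,0 } -> -7/8192
step 15: add R to get RBBBBBBBBBBBRRR; options L={ -1,-1/2,-1/4,-1/8,-1/16,-1/32,-1/64,-1/128,-1/256,-1/512,-1/1024 } R={ -7/8192,-3/4096,-1/2048,0 } -> -15/16384

-15/16384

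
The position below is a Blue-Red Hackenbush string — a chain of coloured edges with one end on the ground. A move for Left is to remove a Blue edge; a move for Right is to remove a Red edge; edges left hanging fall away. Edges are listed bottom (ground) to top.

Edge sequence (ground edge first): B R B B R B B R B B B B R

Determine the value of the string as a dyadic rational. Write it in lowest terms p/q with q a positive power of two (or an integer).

3517/4096

edge 1 of 13 (B): { 0 | (no moves) } — 1
edge 2 of 13 (R): { 0 | 1 } — 1/2
edge 3 of 13 (B): { 0 1/2 | 1 } — 3/4
edge 4 of 13 (B): { 0 1/2 3/4 | 1 } — 7/8
edge 5 of 13 (R): { 0 1/2 3/4 | 7/8 1 } — 13/16
edge 6 of 13 (B): { 0 1/2 3/4 13/16 | 7/8 1 } — 27/32
edge 7 of 13 (B): { 0 1/2 3/4 13/16 27/32 | 7/8 1 } — 55/64
edge 8 of 13 (R): { 0 1/2 3/4 13/16 27/32 | 55/64 7/8 1 } — 109/128
edge 9 of 13 (B): { 0 1/2 3/4 13/16 27/32 109/128 | 55/64 7/8 1 } — 219/256
edge 10 of 13 (B): { 0 1/2 3/4 13/16 27/32 109/128 219/256 | 55/64 7/8 1 } — 439/512
edge 11 of 13 (B): { 0 1/2 3/4 13/16 27/32 109/128 219/256 439/512 | 55/64 7/8 1 } — 879/1024
edge 12 of 13 (B): { 0 1/2 3/4 13/16 27/32 109/128 219/256 439/512 879/1024 | 55/64 7/8 1 } — 1759/2048
edge 13 of 13 (R): { 0 1/2 3/4 13/16 27/32 109/128 219/256 439/512 879/1024 | 1759/2048 55/64 7/8 1 } — 3517/4096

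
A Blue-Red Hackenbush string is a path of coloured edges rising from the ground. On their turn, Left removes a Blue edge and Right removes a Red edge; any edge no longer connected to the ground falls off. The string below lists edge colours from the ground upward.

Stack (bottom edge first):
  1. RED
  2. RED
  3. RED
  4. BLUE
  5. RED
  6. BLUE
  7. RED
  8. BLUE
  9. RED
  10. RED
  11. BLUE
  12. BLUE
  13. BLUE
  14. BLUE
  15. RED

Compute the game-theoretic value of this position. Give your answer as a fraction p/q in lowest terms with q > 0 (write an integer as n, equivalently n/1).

-10947/4096

step 1: add RED to get R; options L={ (no moves) } R={ 0 } -> -1
step 2: add RED to get RR; options L={ (no moves) } R={ -1,0 } -> -2
step 3: add RED to get RRR; options L={ (no moves) } R={ -2,-1,0 } -> -3
step 4: add BLUE to get RRRB; options L={ -3 } R={ -2,-1,0 } -> -5/2
step 5: add RED to get RRRBR; options L={ -3 } R={ -5/2,-2,-1,0 } -> -11/4
step 6: add BLUE to get RRRBRB; options L={ -3,-11/4 } R={ -5/2,-2,-1,0 } -> -21/8
step 7: add RED to get RRRBRBR; options L={ -3,-11/4 } R={ -21/8,-5/2,-2,-1,0 } -> -43/16
step 8: add BLUE to get RRRBRBRB; options L={ -3,-11/4,-43/16 } R={ -21/8,-5/2,-2,-1,0 } -> -85/32
step 9: add RED to get RRRBRBRBR; options L={ -3,-11/4,-43/16 } R={ -85/32,-21/8,-5/2,-2,-1,0 } -> -171/64
step 10: add RED to get RRRBRBRBRR; options L={ -3,-11/4,-43/16 } R={ -171/64,-85/32,-21/8,-5/2,-2,-1,0 } -> -343/128
step 11: add BLUE to get RRRBRBRBRRB; options L={ -3,-11/4,-43/16,-343/128 } R={ -171/64,-85/32,-21/8,-5/2,-2,-1,0 } -> -685/256
step 12: add BLUE to get RRRBRBRBRRBB; options L={ -3,-11/4,-43/16,-343/128,-685/256 } R={ -171/64,-85/32,-21/8,-5/2,-2,-1,0 } -> -1369/512
step 13: add BLUE to get RRRBRBRBRRBBB; options L={ -3,-11/4,-43/16,-343/128,-685/256,-1369/512 } R={ -171/64,-85/32,-21/8,-5/2,-2,-1,0 } -> -2737/1024
step 14: add BLUE to get RRRBRBRBRRBBBB; options L={ -3,-11/4,-43/16,-343/128,-685/256,-1369/512,-2737/1024 } R={ -171/64,-85/32,-21/8,-5/2,-2,-1,0 } -> -5473/2048
step 15: add RED to get RRRBRBRBRRBBBBR; options L={ -3,-11/4,-43/16,-343/128,-685/256,-1369/512,-2737/1024 } R={ -5473/2048,-171/64,-85/32,-21/8,-5/2,-2,-1,0 } -> -10947/4096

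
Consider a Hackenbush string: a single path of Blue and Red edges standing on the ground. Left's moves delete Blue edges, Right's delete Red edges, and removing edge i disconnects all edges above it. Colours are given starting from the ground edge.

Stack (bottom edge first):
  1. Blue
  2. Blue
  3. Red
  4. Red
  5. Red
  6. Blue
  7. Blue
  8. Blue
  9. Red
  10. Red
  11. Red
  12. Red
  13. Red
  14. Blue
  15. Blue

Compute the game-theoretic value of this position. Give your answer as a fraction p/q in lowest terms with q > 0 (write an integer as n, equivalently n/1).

9991/8192

Prefix values for Blue Blue Red Red Red Blue Blue Blue Red Red Red Red Red Blue Blue via {L|R} + simplicity:
step 1: add Blue to get B; options L={ 0 } R={ ∅ } => 1
step 2: add Blue to get BB; options L={ 0 1 } R={ ∅ } => 2
step 3: add Red to get BBR; options L={ 0 1 } R={ 2 } => 3/2
step 4: add Red to get BBRR; options L={ 0 1 } R={ 3/2 2 } => 5/4
step 5: add Red to get BBRRR; options L={ 0 1 } R={ 5/4 3/2 2 } => 9/8
step 6: add Blue to get BBRRRB; options L={ 0 1 9/8 } R={ 5/4 3/2 2 } => 19/16
step 7: add Blue to get BBRRRBB; options L={ 0 1 9/8 19/16 } R={ 5/4 3/2 2 } => 39/32
step 8: add Blue to get BBRRRBBB; options L={ 0 1 9/8 19/16 39/32 } R={ 5/4 3/2 2 } => 79/64
step 9: add Red to get BBRRRBBBR; options L={ 0 1 9/8 19/16 39/32 } R={ 79/64 5/4 3/2 2 } => 157/128
step 10: add Red to get BBRRRBBBRR; options L={ 0 1 9/8 19/16 39/32 } R={ 157/128 79/64 5/4 3/2 2 } => 313/256
step 11: add Red to get BBRRRBBBRRR; options L={ 0 1 9/8 19/16 39/32 } R={ 313/256 157/128 79/64 5/4 3/2 2 } => 625/512
step 12: add Red to get BBRRRBBBRRRR; options L={ 0 1 9/8 19/16 39/32 } R={ 625/512 313/256 157/128 79/64 5/4 3/2 2 } => 1249/1024
step 13: add Red to get BBRRRBBBRRRRR; options L={ 0 1 9/8 19/16 39/32 } R={ 1249/1024 625/512 313/256 157/128 79/64 5/4 3/2 2 } => 2497/2048
step 14: add Blue to get BBRRRBBBRRRRRB; options L={ 0 1 9/8 19/16 39/32 2497/2048 } R={ 1249/1024 625/512 313/256 157/128 79/64 5/4 3/2 2 } => 4995/4096
step 15: add Blue to get BBRRRBBBRRRRRBB; options L={ 0 1 9/8 19/16 39/32 2497/2048 4995/4096 } R={ 1249/1024 625/512 313/256 157/128 79/64 5/4 3/2 2 } => 9991/8192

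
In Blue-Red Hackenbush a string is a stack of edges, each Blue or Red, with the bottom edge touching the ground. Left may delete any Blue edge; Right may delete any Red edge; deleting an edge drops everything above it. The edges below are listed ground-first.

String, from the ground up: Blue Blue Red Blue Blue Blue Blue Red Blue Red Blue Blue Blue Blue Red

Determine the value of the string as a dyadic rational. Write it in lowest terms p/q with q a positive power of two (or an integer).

16061/8192

step 1: add Blue to get B; options L={ 0 } R={ (no moves) } -> 1
step 2: add Blue to get BB; options L={ 0, 1 } R={ (no moves) } -> 2
step 3: add Red to get BBR; options L={ 0, 1 } R={ 2 } -> 3/2
step 4: add Blue to get BBRB; options L={ 0, 1, 3/2 } R={ 2 } -> 7/4
step 5: add Blue to get BBRBB; options L={ 0, 1, 3/2, 7/4 } R={ 2 } -> 15/8
step 6: add Blue to get BBRBBB; options L={ 0, 1, 3/2, 7/4, 15/8 } R={ 2 } -> 31/16
step 7: add Blue to get BBRBBBB; options L={ 0, 1, 3/2, 7/4, 15/8, 31/16 } R={ 2 } -> 63/32
step 8: add Red to get BBRBBBBR; options L={ 0, 1, 3/2, 7/4, 15/8, 31/16 } R={ 63/32, 2 } -> 125/64
step 9: add Blue to get BBRBBBBRB; options L={ 0, 1, 3/2, 7/4, 15/8, 31/16, 125/64 } R={ 63/32, 2 } -> 251/128
step 10: add Red to get BBRBBBBRBR; options L={ 0, 1, 3/2, 7/4, 15/8, 31/16, 125/64 } R={ 251/128, 63/32, 2 } -> 501/256
step 11: add Blue to get BBRBBBBRBRB; options L={ 0, 1, 3/2, 7/4, 15/8, 31/16, 125/64, 501/256 } R={ 251/128, 63/32, 2 } -> 1003/512
step 12: add Blue to get BBRBBBBRBRBB; options L={ 0, 1, 3/2, 7/4, 15/8, 31/16, 125/64, 501/256, 1003/512 } R={ 251/128, 63/32, 2 } -> 2007/1024
step 13: add Blue to get BBRBBBBRBRBBB; options L={ 0, 1, 3/2, 7/4, 15/8, 31/16, 125/64, 501/256, 1003/512, 2007/1024 } R={ 251/128, 63/32, 2 } -> 4015/2048
step 14: add Blue to get BBRBBBBRBRBBBB; options L={ 0, 1, 3/2, 7/4, 15/8, 31/16, 125/64, 501/256, 1003/512, 2007/1024, 4015/2048 } R={ 251/128, 63/32, 2 } -> 8031/4096
step 15: add Red to get BBRBBBBRBRBBBBR; options L={ 0, 1, 3/2, 7/4, 15/8, 31/16, 125/64, 501/256, 1003/512, 2007/1024, 4015/2048 } R={ 8031/4096, 251/128, 63/32, 2 } -> 16061/8192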